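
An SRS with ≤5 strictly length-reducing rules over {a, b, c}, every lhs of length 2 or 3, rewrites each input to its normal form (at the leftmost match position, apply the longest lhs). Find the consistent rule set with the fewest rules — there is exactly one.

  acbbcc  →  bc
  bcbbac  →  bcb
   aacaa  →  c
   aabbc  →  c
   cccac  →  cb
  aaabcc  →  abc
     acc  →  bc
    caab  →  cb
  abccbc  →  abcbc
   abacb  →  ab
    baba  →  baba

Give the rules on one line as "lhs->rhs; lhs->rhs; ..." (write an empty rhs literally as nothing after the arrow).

aa->; ac->b; bb->; cc->c

  | acbbcc => bbbcc => bcc => bc
  | bcbbac => bcac => bcb
  | aacaa => caa => c
  | aabbc => bbc => c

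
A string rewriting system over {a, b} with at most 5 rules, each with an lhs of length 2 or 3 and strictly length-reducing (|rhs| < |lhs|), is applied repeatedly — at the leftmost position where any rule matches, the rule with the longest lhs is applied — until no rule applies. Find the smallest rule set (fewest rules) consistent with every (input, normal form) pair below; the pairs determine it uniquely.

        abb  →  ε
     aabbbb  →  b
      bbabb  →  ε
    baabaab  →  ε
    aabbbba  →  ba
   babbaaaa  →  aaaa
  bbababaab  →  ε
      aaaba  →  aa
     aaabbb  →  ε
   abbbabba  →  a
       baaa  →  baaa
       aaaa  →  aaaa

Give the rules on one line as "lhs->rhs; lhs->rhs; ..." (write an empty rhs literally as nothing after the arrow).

  | abb => bb => ε
  | aabbbb => abbbb => bbbb => b
  | bbabb => abb => bb => ε
  | baabaab => baab => bab => bb => ε

ab->b; aba->; bb->; bbb->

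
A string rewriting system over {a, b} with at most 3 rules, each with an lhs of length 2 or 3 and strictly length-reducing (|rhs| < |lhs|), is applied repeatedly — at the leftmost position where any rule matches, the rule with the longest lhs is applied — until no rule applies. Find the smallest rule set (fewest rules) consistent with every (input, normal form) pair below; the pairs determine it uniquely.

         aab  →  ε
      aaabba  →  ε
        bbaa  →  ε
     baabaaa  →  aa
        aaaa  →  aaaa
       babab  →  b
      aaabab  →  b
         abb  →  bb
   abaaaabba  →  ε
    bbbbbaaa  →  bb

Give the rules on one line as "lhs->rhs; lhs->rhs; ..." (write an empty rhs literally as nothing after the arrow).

  | aab => ba => ε
  | aaabba => ababa => baba => ba => ε
  | bbaa => ba => ε
  | baabaaa => abaaa => baaa => aa

aab->ba; ab->b; ba->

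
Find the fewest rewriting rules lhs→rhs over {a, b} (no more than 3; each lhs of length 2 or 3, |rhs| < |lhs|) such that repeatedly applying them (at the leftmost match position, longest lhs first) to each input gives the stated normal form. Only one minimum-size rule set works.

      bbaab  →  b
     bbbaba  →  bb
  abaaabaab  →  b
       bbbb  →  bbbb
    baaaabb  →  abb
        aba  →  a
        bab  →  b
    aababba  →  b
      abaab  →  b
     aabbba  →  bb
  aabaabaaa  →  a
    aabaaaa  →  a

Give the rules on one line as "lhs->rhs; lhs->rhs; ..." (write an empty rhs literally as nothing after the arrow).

aa->; ba->

  | bbaab => bab => b
  | bbbaba => bbba => bb
  | abaaabaab => aaabaab => abaab => aab => b
  | bbbb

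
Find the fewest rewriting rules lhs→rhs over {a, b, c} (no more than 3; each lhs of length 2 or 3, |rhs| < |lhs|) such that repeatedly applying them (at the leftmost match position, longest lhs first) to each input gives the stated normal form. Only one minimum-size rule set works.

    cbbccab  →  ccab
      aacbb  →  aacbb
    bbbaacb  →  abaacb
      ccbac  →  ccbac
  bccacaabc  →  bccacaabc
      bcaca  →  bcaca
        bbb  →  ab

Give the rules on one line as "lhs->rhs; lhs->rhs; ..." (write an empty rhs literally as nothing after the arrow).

  | cbbccab => ccab
  | aacbb
  | bbbaacb => abaacb
  | ccbac

bbb->ab; bbc->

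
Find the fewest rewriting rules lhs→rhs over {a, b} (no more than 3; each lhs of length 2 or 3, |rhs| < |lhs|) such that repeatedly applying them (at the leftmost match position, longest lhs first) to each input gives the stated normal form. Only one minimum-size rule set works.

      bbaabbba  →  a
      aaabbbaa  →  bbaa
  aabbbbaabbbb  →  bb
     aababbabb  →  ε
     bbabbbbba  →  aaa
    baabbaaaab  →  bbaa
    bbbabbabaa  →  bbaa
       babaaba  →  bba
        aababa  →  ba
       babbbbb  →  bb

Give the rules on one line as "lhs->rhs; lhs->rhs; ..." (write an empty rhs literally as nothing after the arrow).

aab->; ab->b; bbb->aa

  | bbaabbba => bbbba => aaba => a
  | aaabbbaa => abbaa => bbaa
  | aabbbbaabbbb => bbbaabbbb => aaaabbbb => aabbb => bb
  | aababbabb => abbabb => bbabb => bbbb => aab => ε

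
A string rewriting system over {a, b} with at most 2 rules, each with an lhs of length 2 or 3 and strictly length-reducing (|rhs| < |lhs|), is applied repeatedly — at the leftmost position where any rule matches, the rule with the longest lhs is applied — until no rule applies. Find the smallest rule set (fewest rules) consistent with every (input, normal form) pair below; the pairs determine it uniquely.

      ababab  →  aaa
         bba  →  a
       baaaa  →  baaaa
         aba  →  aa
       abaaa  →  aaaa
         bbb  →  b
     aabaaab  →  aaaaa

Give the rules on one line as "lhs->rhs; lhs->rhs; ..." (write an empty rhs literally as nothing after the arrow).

ab->a; bb->

  | ababab => aabab => aaab => aaa
  | bba => a
  | baaaa
  | aba => aa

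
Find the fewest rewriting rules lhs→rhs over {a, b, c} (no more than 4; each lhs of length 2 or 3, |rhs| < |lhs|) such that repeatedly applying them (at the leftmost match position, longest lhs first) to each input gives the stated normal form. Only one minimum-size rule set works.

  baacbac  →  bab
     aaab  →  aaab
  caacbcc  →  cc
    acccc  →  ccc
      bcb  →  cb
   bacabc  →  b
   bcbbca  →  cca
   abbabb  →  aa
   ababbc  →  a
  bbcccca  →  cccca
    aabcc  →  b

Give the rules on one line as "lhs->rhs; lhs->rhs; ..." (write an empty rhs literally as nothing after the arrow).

  | baacbac => babbac => baac => bab
  | aaab
  | caacbcc => cabbcc => cacc => cbc => cc
  | acccc => bccc => ccc

ac->b; bb->; bc->c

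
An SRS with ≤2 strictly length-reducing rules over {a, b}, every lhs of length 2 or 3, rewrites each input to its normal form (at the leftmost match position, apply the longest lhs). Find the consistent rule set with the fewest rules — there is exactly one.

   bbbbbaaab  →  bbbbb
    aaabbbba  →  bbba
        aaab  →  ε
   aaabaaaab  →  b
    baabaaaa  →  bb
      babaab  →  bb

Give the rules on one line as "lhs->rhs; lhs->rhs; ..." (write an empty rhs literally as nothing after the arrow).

aa->; ab->

  | bbbbbaaab => bbbbbab => bbbbb
  | aaabbbba => abbbba => bbba
  | aaab => ab => ε
  | aaabaaaab => abaaaab => aaaab => aab => b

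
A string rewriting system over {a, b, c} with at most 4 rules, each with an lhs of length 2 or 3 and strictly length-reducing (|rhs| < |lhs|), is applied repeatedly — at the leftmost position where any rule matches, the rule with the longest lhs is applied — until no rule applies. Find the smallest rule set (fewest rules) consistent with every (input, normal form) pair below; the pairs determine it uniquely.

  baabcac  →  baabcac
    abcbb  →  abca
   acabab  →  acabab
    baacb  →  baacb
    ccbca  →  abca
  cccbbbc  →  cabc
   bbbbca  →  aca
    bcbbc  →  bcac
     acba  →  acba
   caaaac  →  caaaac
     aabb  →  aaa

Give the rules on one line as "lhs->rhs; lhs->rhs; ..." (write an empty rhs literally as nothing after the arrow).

bb->a; bbb->b; ccb->ab

  | baabcac
  | abcbb => abca
  | acabab
  | baacb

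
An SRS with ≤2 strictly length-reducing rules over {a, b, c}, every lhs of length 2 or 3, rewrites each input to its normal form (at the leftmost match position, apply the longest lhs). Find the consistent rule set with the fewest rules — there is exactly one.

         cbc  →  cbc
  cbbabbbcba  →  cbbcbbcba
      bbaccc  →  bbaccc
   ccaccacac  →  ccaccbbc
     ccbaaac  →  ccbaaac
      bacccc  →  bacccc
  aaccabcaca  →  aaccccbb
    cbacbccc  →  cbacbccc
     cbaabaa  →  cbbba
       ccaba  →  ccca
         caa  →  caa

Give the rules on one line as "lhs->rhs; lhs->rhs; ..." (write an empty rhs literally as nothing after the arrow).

ab->c; aca->bb

  | cbc
  | cbbabbbcba => cbbcbbcba
  | bbaccc
  | ccaccacac => ccaccbbc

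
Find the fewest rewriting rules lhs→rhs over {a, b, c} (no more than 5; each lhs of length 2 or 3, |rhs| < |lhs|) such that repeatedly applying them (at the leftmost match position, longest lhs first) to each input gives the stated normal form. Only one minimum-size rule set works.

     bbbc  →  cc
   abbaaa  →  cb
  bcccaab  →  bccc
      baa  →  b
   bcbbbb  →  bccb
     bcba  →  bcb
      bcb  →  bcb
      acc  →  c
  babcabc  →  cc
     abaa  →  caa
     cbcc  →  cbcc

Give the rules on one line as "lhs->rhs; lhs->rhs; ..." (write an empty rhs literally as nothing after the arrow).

ab->c; ac->; ba->b; bb->a

  | bbbc => abc => cc
  | abbaaa => cbaaa => cbaa => cba => cb
  | bcccaab => bcccac => bccc
  | baa => ba => b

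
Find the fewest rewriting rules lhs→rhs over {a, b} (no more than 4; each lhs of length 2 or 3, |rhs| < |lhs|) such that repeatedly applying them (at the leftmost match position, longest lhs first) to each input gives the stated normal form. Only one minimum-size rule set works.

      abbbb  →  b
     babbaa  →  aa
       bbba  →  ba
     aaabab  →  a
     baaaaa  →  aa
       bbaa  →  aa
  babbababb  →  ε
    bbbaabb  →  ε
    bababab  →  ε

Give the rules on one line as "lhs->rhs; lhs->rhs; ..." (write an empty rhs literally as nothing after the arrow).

  | abbbb => bbb => b
  | babbaa => bbaa => aa
  | bbba => ba
  | aaabab => aab => a

ab->; aba->; baa->ab; bb->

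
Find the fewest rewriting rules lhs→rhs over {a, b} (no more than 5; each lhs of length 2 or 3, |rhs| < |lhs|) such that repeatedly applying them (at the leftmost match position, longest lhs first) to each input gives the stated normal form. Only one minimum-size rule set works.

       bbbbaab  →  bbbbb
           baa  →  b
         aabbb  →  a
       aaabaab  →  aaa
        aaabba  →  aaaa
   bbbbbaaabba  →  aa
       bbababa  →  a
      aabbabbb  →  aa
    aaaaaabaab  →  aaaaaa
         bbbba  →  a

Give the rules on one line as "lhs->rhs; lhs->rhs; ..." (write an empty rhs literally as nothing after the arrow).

ab->; abb->a; ba->a; baa->b

  | bbbbaab => bbbbb
  | baa => b
  | aabbb => aab => a
  | aaabaab => aaaab => aaa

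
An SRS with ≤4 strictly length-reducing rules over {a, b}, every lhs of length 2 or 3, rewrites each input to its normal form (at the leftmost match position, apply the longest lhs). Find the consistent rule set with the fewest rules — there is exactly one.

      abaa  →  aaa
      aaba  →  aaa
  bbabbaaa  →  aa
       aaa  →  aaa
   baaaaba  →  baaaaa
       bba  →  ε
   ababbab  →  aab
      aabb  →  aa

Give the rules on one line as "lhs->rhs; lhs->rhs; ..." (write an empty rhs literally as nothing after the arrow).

  | abaa => aaa
  | aaba => aaa
  | bbabbaaa => bbaaa => aa
  | aaa

aba->aa; bb->; bba->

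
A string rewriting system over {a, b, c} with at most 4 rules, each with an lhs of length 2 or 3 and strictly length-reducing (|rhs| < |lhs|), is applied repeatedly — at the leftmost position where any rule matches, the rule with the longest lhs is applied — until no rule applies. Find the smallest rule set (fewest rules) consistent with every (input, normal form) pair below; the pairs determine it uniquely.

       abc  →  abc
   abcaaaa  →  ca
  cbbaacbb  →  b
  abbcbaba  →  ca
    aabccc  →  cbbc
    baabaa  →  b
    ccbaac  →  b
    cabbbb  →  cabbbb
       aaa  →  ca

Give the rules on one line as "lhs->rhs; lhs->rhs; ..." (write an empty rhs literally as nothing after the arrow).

aa->c; ba->a; bcb->; cc->b

  | abc
  | abcaaaa => abccaa => abbaa => abaa => aaa => ca
  | cbbaacbb => cbaacbb => caacbb => cccbb => bcbb => b
  | abbcbaba => ababa => aaba => cba => ca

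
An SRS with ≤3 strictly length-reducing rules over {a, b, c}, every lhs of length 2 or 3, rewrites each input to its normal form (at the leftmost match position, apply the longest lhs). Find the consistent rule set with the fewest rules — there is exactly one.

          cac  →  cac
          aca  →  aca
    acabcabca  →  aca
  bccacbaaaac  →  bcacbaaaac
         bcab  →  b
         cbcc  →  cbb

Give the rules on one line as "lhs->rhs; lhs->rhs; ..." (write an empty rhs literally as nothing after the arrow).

  | cac
  | aca
  | acabcabca => acabca => aca
  | bccacbaaaac => bcacbaaaac

cab->; cc->b; cca->ca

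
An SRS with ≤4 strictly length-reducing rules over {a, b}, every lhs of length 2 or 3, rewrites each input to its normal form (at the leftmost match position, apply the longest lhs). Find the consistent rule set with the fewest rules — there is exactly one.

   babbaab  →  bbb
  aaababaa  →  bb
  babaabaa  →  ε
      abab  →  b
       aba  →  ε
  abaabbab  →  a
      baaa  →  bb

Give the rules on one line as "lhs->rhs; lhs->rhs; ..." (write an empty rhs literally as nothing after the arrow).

aa->; aaa->bb; ab->a; ba->a

  | babbaab => abbaab => abaab => aaab => bbb
  | aaababaa => bbbabaa => bbabaa => babaa => abaa => aaa => bb
  | babaabaa => abaabaa => aaabaa => bbbaa => bbaa => baa => aa => ε
  | abab => aab => b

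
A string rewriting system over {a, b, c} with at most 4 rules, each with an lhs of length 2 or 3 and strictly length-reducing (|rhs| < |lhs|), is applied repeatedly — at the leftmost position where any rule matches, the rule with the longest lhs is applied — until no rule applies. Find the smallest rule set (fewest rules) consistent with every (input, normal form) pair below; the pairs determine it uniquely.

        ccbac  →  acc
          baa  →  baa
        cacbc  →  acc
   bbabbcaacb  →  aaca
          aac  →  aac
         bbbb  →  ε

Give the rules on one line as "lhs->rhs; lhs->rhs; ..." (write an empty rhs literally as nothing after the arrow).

  | ccbac => caac => acc
  | baa
  | cacbc => caac => acc
  | bbabbcaacb => abbcaacb => acaacb => aaccb => aaca

bb->; caa->ac; cb->a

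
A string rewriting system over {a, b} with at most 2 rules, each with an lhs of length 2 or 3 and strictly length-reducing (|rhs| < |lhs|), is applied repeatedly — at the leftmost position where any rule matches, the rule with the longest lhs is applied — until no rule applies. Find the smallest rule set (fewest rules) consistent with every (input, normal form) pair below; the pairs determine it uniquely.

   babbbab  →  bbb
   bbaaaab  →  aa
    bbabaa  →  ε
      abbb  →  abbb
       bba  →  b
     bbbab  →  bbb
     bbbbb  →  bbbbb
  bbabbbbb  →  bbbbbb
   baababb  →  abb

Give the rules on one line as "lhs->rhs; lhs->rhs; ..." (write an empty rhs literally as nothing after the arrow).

aab->aa; ba->

  | babbbab => bbbab => bbb
  | bbaaaab => baaab => aab => aa
  | bbabaa => bbaa => ba => ε
  | abbb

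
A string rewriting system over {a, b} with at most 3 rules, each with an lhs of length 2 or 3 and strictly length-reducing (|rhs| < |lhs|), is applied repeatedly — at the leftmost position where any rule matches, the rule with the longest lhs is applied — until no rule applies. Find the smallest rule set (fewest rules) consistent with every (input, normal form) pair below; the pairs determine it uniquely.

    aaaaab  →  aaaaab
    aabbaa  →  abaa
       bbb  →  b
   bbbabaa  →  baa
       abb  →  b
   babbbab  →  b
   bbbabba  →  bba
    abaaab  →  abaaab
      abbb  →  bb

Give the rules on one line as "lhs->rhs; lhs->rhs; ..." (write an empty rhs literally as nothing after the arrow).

abb->b; bab->b; bbb->b

  | aaaaab
  | aabbaa => abaa
  | bbb => b
  | bbbabaa => babaa => baa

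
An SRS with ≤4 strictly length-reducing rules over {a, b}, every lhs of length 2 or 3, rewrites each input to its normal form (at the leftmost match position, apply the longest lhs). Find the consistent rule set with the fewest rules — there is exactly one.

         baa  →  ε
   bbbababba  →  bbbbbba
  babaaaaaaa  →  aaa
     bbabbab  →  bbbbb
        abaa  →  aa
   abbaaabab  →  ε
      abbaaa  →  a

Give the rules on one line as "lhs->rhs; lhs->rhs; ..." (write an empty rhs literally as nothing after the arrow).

  | baa => ε
  | bbbababba => bbbbabba => bbbbbba
  | babaaaaaaa => bbaaaaaaa => baaaaa => aaa
  | bbabbab => bbbbab => bbbbb

ab->; baa->; bab->bb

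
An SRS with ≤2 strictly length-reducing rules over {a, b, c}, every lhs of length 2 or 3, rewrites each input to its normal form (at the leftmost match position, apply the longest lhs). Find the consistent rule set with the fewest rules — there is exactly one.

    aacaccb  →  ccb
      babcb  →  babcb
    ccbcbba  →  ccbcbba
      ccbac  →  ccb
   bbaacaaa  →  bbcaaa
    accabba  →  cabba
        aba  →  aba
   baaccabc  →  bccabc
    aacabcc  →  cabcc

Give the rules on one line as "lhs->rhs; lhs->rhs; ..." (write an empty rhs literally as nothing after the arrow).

aac->c; ac->

  | aacaccb => caccb => ccb
  | babcb
  | ccbcbba
  | ccbac => ccb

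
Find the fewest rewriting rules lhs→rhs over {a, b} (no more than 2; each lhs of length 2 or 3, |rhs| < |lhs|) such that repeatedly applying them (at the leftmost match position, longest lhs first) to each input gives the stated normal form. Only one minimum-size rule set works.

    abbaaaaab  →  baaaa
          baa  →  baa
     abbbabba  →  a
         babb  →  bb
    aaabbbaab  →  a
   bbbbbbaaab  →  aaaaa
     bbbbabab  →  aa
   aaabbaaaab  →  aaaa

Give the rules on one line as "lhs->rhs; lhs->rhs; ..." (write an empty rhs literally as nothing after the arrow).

ab->; bba->aa

  | abbaaaaab => baaaaab => baaaa
  | baa
  | abbbabba => bbabba => aabba => aba => a
  | babb => bb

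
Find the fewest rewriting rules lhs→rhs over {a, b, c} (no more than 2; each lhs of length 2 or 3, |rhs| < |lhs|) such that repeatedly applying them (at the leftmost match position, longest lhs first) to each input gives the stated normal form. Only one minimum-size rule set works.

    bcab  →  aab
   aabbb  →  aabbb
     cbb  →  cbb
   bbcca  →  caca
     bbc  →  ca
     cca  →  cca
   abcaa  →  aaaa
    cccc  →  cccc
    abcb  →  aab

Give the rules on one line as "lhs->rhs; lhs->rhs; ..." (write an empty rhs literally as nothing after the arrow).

  | bcab => aab
  | aabbb
  | cbb
  | bbcca => caca

bbc->ca; bc->a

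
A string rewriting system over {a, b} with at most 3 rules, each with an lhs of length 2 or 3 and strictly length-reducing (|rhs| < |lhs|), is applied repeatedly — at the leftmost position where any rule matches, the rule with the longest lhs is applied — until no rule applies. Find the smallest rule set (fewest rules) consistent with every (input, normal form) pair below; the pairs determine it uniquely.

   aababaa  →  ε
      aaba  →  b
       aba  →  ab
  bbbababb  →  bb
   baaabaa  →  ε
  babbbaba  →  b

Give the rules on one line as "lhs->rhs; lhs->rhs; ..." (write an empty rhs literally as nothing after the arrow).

aa->; ba->b; bab->

  | aababaa => babaa => aa => ε
  | aaba => ba => b
  | aba => ab
  | bbbababb => bbabb => bb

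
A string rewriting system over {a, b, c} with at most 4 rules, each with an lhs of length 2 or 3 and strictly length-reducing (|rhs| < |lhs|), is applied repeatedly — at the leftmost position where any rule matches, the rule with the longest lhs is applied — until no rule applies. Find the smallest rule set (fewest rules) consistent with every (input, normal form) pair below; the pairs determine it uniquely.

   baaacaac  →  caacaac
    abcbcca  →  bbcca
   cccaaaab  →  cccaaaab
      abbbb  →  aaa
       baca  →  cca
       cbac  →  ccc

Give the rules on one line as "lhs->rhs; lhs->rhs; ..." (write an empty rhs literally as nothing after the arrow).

abb->aa; abc->b; ba->c

  | baaacaac => caacaac
  | abcbcca => bbcca
  | cccaaaab
  | abbbb => aabb => aaa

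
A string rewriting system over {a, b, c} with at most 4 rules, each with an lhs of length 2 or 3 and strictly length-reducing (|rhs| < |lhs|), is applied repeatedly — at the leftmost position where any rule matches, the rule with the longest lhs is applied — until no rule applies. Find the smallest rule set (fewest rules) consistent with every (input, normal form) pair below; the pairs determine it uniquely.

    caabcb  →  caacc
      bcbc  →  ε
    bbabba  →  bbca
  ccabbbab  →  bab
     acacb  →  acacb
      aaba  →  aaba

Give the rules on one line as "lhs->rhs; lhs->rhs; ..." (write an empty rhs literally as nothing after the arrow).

  | caabcb => caacc
  | bcbc => ccc => ε
  | bbabba => bbca
  | ccabbbab => cccbab => bab

abb->c; bcb->cc; ccc->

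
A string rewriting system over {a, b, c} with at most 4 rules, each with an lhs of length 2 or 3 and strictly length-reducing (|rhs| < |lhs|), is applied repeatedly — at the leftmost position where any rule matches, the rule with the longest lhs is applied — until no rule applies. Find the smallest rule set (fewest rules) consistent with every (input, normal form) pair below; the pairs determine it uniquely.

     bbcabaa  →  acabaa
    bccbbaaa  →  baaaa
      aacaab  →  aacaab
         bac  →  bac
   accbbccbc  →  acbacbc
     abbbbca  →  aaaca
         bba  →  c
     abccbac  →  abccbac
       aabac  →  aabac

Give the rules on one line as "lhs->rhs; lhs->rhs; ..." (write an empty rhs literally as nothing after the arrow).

  | bbcabaa => acabaa
  | bccbbaaa => bcccaa => baaaa
  | aacaab
  | bac

bb->a; bba->c; cac->ba; ccc->aa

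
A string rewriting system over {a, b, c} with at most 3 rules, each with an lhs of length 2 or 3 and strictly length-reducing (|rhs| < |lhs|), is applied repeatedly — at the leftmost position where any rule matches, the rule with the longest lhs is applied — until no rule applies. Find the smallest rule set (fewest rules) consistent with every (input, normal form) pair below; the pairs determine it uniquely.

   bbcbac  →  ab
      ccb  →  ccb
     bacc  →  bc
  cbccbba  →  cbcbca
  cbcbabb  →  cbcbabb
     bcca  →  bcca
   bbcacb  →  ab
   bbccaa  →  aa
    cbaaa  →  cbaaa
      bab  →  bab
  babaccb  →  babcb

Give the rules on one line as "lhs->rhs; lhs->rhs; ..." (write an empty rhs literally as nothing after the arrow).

ac->; bbc->a; cbb->bc

  | bbcbac => abac => ab
  | ccb
  | bacc => bc
  | cbccbba => cbcbca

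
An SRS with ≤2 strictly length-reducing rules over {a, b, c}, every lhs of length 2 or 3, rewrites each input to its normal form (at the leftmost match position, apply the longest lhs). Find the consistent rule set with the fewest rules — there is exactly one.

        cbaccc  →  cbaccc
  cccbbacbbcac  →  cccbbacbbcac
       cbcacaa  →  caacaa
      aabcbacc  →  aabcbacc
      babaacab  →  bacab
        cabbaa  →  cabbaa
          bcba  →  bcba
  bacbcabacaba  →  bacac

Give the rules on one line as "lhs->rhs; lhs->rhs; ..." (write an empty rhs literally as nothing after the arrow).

aba->; cbc->ca

  | cbaccc
  | cccbbacbbcac
  | cbcacaa => caacaa
  | aabcbacc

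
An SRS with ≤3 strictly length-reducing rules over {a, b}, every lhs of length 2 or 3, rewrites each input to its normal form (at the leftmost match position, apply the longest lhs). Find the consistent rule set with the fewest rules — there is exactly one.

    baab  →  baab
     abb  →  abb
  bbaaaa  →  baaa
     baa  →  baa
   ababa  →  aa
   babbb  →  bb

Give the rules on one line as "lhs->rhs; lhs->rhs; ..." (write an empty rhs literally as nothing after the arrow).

  | baab
  | abb
  | bbaaaa => baaa
  | baa

bab->; bba->b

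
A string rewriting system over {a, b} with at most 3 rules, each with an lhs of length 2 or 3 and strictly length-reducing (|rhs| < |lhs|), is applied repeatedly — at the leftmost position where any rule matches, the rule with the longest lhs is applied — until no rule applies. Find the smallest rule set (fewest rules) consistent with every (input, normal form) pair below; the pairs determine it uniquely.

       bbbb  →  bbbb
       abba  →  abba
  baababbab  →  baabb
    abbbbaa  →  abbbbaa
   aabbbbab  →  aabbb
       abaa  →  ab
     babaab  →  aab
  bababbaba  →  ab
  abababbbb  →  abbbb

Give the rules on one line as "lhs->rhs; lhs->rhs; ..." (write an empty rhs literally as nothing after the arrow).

  | bbbb
  | abba
  | baababbab => baabbbab => baabb
  | abbbbaa

aba->ab; bab->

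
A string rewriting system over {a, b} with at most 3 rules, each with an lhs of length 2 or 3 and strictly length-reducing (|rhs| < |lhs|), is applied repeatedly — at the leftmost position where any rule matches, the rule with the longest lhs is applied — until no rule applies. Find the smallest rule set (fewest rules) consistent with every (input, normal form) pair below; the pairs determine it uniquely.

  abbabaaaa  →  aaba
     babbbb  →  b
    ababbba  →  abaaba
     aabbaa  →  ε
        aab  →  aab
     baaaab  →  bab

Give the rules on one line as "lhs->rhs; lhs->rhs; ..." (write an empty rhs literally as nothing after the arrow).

aaa->; bb->a; bba->bb

  | abbabaaaa => abbbaaaa => aabaaaa => aaba
  | babbbb => baabb => baaa => b
  | ababbba => abaaba
  | aabbaa => aabba => aabb => aaa => ε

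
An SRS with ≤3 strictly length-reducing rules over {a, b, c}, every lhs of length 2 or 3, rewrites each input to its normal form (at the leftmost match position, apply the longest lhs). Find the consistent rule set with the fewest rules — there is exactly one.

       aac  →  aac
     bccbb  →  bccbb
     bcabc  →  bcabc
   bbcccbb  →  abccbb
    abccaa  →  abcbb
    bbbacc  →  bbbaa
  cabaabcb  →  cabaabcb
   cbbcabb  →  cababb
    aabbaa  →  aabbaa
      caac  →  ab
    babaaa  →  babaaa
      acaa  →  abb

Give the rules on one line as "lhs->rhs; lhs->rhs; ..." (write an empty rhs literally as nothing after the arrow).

acc->aa; bbc->ab; caa->bb

  | aac
  | bccbb
  | bcabc
  | bbcccbb => abccbb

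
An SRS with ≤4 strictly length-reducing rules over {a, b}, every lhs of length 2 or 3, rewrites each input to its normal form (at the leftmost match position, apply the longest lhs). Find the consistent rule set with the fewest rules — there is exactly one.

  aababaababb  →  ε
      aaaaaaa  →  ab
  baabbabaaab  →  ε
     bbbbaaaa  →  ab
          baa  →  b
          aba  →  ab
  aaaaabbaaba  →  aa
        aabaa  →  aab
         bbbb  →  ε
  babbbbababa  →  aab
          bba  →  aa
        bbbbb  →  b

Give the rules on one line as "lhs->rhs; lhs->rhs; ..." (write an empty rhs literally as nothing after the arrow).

aaa->ab; abb->; ba->b; bb->a

  | aababaababb => aabbaababb => aaababb => abbabb => abb => ε
  | aaaaaaa => abaaaa => abaaa => abaa => aba => ab
  | baabbabaaab => babbabaaab => bbbabaaab => ababaaab => abbaaab => aaab => abb => ε
  | bbbbaaaa => abbaaaa => aaaa => aba => ab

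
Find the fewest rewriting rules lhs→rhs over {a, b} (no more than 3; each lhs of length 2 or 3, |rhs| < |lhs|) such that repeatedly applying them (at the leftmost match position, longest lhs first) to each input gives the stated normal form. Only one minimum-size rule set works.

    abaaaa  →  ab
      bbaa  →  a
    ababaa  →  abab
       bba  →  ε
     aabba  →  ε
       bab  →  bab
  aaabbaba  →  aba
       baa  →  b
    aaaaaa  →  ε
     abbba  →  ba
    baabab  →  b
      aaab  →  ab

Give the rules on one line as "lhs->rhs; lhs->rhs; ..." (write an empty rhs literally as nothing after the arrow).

aa->; bb->a

  | abaaaa => abaa => ab
  | bbaa => aaa => a
  | ababaa => abab
  | bba => aa => ε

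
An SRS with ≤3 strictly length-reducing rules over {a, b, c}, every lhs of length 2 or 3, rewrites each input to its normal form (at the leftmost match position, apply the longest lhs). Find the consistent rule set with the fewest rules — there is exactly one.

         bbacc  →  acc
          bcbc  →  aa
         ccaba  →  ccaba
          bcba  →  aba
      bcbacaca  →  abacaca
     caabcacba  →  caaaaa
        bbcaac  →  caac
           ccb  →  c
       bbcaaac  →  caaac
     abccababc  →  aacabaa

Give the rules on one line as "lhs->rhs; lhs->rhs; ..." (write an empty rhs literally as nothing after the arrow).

  | bbacc => acc
  | bcbc => abc => aa
  | ccaba
  | bcba => aba

bb->; bc->a; cb->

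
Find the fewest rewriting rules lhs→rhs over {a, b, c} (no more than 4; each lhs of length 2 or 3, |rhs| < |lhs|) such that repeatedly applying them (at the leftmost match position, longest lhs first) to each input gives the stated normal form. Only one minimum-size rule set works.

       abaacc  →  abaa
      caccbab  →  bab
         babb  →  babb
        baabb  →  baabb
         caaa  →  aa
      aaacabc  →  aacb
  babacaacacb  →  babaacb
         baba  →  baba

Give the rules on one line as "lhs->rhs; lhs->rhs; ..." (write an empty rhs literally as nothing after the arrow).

abc->cb; ca->; cc->

  | abaacc => abaa
  | caccbab => ccbab => bab
  | babb
  | baabb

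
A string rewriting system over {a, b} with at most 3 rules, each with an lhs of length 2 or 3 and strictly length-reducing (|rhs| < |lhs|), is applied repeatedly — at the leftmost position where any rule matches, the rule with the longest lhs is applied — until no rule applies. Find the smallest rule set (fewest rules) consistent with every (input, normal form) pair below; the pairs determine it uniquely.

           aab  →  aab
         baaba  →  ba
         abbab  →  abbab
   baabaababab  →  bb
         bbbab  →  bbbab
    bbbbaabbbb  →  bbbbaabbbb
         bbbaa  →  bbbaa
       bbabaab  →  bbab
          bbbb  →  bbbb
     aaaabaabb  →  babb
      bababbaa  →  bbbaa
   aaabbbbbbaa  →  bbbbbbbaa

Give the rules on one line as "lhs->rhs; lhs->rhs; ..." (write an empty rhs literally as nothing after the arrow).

aaa->b; aba->

  | aab
  | baaba => ba
  | abbab
  | baabaababab => baababab => babab => bb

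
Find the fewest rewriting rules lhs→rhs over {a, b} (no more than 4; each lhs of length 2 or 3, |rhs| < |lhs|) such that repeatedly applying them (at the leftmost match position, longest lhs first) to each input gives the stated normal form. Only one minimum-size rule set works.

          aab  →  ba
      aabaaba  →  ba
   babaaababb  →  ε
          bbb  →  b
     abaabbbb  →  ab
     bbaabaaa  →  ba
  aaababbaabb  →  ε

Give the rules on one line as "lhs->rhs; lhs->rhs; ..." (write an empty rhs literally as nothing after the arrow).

aa->a; aab->ba; bab->; bb->b

  | aab => ba
  | aabaaba => baaaba => baaba => bbaa => baa => ba
  | babaaababb => aaababb => aababb => baabb => bbab => bab => ε
  | bbb => bb => b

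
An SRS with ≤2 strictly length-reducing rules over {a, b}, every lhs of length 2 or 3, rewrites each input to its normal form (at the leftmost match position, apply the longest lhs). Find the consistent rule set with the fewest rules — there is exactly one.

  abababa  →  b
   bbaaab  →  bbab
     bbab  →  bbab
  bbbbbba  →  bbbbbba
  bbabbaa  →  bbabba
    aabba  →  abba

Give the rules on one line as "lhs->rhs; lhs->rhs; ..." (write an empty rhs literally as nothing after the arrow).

  | abababa => baba => b
  | bbaaab => bbaab => bbab
  | bbab
  | bbbbbba

aa->a; aba->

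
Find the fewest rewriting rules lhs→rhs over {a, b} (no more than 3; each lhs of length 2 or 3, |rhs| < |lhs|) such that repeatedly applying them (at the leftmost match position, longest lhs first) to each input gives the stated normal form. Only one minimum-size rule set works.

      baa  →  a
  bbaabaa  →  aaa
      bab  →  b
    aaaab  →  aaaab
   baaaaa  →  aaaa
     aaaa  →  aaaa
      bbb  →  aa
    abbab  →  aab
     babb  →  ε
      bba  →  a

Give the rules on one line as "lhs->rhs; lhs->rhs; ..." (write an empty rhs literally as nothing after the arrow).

  | baa => a
  | bbaabaa => aabaa => aaa
  | bab => b
  | aaaab

ba->; bb->; bbb->aa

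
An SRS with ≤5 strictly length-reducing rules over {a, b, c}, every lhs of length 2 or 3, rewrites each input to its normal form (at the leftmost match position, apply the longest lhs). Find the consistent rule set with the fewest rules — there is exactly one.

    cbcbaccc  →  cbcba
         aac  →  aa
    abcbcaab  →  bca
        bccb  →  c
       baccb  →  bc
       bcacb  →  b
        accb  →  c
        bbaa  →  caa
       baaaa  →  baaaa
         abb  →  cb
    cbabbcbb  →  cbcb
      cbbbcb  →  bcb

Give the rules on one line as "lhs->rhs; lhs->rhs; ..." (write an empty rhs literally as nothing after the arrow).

ab->c; ac->a; bb->c; cc->

  | cbcbaccc => cbcbacc => cbcbac => cbcba
  | aac => aa
  | abcbcaab => ccbcaab => bcaab => bcac => bca
  | bccb => bb => c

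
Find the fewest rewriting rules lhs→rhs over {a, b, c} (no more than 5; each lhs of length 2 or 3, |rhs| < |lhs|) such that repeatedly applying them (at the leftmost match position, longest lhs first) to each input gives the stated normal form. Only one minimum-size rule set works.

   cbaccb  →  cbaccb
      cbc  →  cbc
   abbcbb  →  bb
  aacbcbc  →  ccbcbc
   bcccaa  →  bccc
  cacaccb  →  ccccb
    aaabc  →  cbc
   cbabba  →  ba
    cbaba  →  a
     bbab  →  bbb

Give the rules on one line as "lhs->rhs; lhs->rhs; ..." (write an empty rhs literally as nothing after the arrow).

  | cbaccb
  | cbc
  | abbcbb => bbcbb => bb
  | aacbcbc => ccbcbc

aa->c; ab->b; ca->c; cbb->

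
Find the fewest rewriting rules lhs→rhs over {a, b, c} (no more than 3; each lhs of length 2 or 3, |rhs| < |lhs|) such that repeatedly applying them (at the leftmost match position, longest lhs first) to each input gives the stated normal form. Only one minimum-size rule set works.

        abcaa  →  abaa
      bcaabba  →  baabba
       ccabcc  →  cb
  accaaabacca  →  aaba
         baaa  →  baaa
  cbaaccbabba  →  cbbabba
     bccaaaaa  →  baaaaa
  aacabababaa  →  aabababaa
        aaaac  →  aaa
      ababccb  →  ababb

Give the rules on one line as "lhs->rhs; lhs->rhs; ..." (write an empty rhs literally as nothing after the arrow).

ac->; bc->b; ca->

  | abcaa => abaa
  | bcaabba => baabba
  | ccabcc => cbcc => cbc => cb
  | accaaabacca => caaabacca => aabacca => aabca => aaba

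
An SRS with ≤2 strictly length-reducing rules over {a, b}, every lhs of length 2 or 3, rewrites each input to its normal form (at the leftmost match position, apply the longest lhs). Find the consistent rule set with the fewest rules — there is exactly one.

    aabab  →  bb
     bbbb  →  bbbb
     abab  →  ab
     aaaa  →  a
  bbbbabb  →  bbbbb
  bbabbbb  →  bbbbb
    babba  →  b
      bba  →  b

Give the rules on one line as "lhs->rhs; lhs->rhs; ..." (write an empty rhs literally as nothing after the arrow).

aa->b; ba->

  | aabab => bbab => bb
  | bbbb
  | abab => ab
  | aaaa => baa => a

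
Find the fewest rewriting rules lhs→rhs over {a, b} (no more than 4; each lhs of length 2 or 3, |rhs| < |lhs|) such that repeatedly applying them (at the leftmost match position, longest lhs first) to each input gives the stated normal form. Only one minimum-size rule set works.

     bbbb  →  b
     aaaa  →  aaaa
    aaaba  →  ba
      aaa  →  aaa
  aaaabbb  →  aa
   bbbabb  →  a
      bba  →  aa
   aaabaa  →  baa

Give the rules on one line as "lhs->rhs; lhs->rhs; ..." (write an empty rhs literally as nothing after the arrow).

  | bbbb => aab => ab => b
  | aaaa
  | aaaba => aaba => aba => ba
  | aaa

ab->b; bb->a; bbb->aa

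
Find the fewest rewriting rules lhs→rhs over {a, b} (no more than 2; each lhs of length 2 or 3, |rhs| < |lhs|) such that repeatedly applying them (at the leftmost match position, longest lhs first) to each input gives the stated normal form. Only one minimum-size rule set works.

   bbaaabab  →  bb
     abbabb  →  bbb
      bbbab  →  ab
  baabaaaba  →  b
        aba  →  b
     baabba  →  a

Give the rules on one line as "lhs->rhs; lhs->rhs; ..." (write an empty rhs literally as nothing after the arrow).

  | bbaaabab => baaabab => aaabab => babab => abab => aab => bb
  | abbabb => ababb => aabb => bbb
  | bbbab => bbab => bab => ab
  | baabaaaba => aabaaaba => bbaaaba => baaaba => aaaba => baba => aba => aa => b

aa->b; ba->a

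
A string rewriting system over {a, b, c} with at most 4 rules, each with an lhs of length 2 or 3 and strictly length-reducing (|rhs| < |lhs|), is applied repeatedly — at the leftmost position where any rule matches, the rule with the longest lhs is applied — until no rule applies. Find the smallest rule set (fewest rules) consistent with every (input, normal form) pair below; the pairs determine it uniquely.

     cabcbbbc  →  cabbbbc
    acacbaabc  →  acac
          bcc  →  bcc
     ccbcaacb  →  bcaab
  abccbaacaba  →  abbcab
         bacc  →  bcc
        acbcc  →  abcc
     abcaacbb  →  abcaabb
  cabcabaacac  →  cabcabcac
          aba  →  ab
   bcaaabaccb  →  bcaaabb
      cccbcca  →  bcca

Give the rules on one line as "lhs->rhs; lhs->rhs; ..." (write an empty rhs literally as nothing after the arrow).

ba->b; bab->; cb->b

  | cabcbbbc => cabbbbc
  | acacbaabc => acabaabc => acababc => acac
  | bcc
  | ccbcaacb => cbcaacb => bcaacb => bcaab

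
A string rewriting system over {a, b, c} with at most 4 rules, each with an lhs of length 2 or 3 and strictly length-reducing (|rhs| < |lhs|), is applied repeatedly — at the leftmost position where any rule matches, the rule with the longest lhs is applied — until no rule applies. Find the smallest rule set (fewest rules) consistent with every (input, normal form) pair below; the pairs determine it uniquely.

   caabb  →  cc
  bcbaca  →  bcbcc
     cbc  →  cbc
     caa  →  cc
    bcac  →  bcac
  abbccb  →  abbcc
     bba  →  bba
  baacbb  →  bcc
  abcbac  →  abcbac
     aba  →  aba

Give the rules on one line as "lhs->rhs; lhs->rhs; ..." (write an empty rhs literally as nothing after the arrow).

  | caabb => ccbb => ccb => cc
  | bcbaca => bcbcc
  | cbc
  | caa => cc

aa->c; aca->cc; ccb->cc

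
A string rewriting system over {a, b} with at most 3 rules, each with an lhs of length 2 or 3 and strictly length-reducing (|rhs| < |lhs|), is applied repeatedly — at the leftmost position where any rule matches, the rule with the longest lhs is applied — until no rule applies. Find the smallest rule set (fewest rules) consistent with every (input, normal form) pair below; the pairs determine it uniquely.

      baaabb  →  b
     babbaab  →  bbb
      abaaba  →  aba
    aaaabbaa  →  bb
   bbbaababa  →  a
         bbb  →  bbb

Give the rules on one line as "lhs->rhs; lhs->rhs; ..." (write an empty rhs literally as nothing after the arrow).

aa->b; bab->; bba->ba

  | baaabb => bbabb => babb => b
  | babbaab => baab => bbb
  | abaaba => abbba => abba => aba
  | aaaabbaa => baabbaa => bbbbaa => bbbaa => bbaa => baa => bb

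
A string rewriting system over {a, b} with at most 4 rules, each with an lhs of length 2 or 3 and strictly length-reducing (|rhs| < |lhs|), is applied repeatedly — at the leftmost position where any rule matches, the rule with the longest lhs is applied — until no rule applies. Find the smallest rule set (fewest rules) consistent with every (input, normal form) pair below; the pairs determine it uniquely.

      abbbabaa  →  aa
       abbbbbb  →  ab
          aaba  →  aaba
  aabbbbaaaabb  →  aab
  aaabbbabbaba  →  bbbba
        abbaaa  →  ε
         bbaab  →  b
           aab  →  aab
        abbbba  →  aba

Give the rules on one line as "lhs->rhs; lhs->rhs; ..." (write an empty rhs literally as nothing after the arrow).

  | abbbabaa => abbabaa => ababaa => abaa => aa
  | abbbbbb => abbbbb => abbbb => abbb => abb => ab
  | aaba
  | aabbbbaaaabb => aabbbaaaabb => aabbaaaabb => aabaaaabb => aaaaabb => aabb => aab

aaa->; abb->ab; baa->a; bab->b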